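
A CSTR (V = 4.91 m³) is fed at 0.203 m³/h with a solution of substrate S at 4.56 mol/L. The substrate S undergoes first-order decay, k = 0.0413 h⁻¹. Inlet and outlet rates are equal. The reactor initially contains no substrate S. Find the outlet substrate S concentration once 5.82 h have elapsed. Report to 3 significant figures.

V dC/dt = Q(C_in − C) − k V C.
This is linear with rate a = Q/V + k = 0.082644 h⁻¹.
C_ss = Q C_in/(Q + kV) = 2.2812 mol/L; C(t) = C_ss + (C₀ − C_ss) e^(−a t).
C(5.82) = 2.2812 + (-2.2812)·e^(−0.082644·5.82) = 2.2812 + (-2.2812)·0.61817 = 0.87103 mol/L.

0.871 mol/L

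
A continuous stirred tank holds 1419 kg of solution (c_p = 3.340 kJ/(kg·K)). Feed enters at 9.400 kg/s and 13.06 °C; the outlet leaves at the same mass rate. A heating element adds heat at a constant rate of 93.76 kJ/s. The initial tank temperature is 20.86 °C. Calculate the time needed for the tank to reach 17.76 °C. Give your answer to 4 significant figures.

M c_p dT/dt = ṁ c_p (T_in − T) + Q̇.
τ = M/ṁ = 150.957 s; T_ss = T_in + Q̇/(ṁ c_p) = 16.0464 °C.
T(t) = T_ss + (T₀ − T_ss) e^(−t/τ). Set T = 17.76:
e^(−t/τ) = (17.76 − 16.0464)/(20.86 − 16.0464) = 0.355996
t = −150.957 · ln(0.355996) = 155.914 s.

155.9 s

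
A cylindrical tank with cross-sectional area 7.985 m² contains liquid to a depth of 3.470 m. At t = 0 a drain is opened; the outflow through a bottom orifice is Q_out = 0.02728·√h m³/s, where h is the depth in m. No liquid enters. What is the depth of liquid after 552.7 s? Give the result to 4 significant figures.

With no inflow, A dh/dt = −0.02728 √h.
∫ h^(−1/2) dh = −(0.02728/A) ∫ dt, giving 2√h = 2√h₀ − (0.02728/A) t.
√h = √3.470 − 0.02728·552.7/(2·7.985) = 1.86279 − 0.944124 = 0.918670.
h = 0.918670² = 0.843954 m.

0.8440 m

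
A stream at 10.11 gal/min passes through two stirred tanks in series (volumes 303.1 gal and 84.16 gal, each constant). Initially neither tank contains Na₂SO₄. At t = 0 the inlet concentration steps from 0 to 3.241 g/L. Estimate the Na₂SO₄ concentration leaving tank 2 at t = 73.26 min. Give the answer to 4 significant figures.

Each tank obeys Vᵢ dCᵢ/dt = Q(Cᵢ₋₁ − Cᵢ), so τᵢ = Vᵢ/Q.
τ₁ = 303.1/10.11 = 29.9802 min; τ₂ = 84.16/10.11 = 8.32443 min.
Solving the cascade with C₁(0)=C₂(0)=0 gives C₂(t) = C_in[1 − (τ₁ e^(−t/τ₁) − τ₂ e^(−t/τ₂))/(τ₁ − τ₂)].
At t = 73.26: e^(−t/τ₁) = 0.0868467, e^(−t/τ₂) = 0.000150642.
C₂ = 3.241·[1 − (29.9802·0.0868467 − 8.32443·0.000150642)/(21.6558)] = 3.241·0.879828 = 2.85152 g/L.

2.852 g/L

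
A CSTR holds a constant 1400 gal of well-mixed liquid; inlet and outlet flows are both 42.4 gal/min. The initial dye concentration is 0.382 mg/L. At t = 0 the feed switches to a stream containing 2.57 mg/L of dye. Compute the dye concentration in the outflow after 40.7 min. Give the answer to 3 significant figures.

1.93 mg/L

Species balance on the tank: V dC/dt = Q(C_in − C).
Time constant τ = V/Q = 1400/42.4 = 33.019 min.
Solution: C(t) = C_in + (C₀ − C_in) e^(−t/τ).
C(40.7) = 2.57 + (0.382 − 2.57)·e^(−40.7/33.019) = 2.57 + (-2.1880)·0.29153 = 1.9321 mg/L.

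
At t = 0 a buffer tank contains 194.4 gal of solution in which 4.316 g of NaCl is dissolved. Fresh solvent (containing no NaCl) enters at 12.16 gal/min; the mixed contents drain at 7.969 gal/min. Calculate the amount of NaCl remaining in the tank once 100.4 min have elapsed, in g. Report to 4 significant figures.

0.4828 g

Let m(t) be the amount of NaCl. Volume: V(t) = V₀ + (Q_in − Q_out) t = 194.4 + 4.19100 t; V(100.4) = 615.176 gal.
Species balance (pure solvent in): dm/dt = −Q_out · m/V(t).
dm/m = −Q_out dt/(V₀ + 4.19100 t); integrating gives ln(m/m₀) = −(Q_out/(Q_in−Q_out)) ln(V/V₀).
m = m₀ (V₀/V)^(Q_out/(Q_in−Q_out)) = 4.316 × (194.4/615.176)^(1.90146) = 0.482811 g.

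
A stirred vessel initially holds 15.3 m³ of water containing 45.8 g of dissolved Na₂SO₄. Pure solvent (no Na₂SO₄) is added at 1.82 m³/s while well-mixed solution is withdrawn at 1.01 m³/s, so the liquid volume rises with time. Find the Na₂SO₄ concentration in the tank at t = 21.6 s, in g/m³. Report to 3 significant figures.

0.540 g/m³

Total volume: dV/dt = Q_in − Q_out = 0.81000 m³/s, so V(t) = 15.3 + 0.81000 t and V(21.6) = 32.796 m³.
Species balance (pure solvent in): dm/dt = −Q_out · m/V(t).
Separate: dm/m = −Q_out dt/V(t) ⇒ ln(m/m₀) = −(Q_out/(Q_in−Q_out)) ln(V/V₀).
m = m₀ (V₀/V)^(Q_out/(Q_in−Q_out)) = 45.8 × (15.3/32.796)^(1.2469) = 17.700 g.
C = m/V = 17.700/32.796 = 0.53970 g/m³.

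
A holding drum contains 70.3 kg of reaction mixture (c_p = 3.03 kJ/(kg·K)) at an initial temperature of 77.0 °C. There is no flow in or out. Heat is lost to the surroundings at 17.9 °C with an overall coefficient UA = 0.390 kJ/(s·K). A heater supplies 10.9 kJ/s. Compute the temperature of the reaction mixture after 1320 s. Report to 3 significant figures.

48.6 °C

M c_p dT/dt = −UA(T − T_amb) + Q̇.
dT/dt = (T_ss − T)/τ with T_ss = T_amb + Q̇/UA = 17.9 + 10.9/0.390 = 45.849 °C, τ = M c_p/UA = 70.3·3.03/0.390 = 546.18 s.
Integrating: T(t) = T_ss + (T₀ − T_ss) e^(−t/τ).
T(1320) = 45.849 + (31.151)·0.089207 = 48.628 °C.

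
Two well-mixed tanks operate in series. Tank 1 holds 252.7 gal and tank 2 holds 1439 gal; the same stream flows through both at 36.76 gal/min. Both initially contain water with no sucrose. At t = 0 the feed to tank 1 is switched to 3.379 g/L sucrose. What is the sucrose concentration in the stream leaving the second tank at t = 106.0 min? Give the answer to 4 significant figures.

3.106 g/L

Each tank obeys Vᵢ dCᵢ/dt = Q(Cᵢ₋₁ − Cᵢ), so τᵢ = Vᵢ/Q.
τ₁ = 252.7/36.76 = 6.87432 min; τ₂ = 1439/36.76 = 39.1458 min.
Tank 1: C₁ = C_in(1 − e^(−t/τ₁)). Tank 2 (τ₁ ≠ τ₂): C₂ = C_in[1 − (τ₁ e^(−t/τ₁) − τ₂ e^(−t/τ₂))/(τ₁ − τ₂)].
At t = 106.0: e^(−t/τ₁) = 2.01051e-07, e^(−t/τ₂) = 0.0666817.
C₂ = 3.379·[1 − (6.87432·2.01051e-07 − 39.1458·0.0666817)/(-32.2715)] = 3.379·0.919114 = 3.10569 g/L.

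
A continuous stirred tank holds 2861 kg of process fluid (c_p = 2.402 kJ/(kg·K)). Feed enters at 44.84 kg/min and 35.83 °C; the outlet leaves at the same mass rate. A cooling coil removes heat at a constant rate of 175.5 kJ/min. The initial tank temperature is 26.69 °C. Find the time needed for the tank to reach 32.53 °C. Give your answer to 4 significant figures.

95.91 min

Heat balance on the well-mixed liquid: M c_p dT/dt = ṁ c_p (T_in − T) − 175.5.
τ = M/ṁ = 63.8046 min; T_ss = T_in − Q̇/(ṁ c_p) = 34.2006 °C.
T(t) = T_ss + (T₀ − T_ss) e^(−t/τ). Set T = 32.53:
e^(−t/τ) = (32.53 − 34.2006)/(26.69 − 34.2006) = 0.222428
t = −63.8046 · ln(0.222428) = 95.9080 min.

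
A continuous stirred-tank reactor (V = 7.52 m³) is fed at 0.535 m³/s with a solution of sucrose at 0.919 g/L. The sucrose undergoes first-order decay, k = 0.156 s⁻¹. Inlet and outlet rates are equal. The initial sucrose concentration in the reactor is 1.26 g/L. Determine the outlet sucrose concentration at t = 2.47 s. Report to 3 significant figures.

V dC/dt = Q(C_in − C) − k V C.
This is linear with rate a = Q/V + k = 0.22714 s⁻¹.
C_ss = Q C_in/(Q + kV) = 0.28784 g/L; C(t) = C_ss + (C₀ − C_ss) e^(−a t).
C(2.47) = 0.28784 + (0.97216)·e^(−0.22714·2.47) = 0.28784 + (0.97216)·0.57061 = 0.84257 g/L.

0.843 g/L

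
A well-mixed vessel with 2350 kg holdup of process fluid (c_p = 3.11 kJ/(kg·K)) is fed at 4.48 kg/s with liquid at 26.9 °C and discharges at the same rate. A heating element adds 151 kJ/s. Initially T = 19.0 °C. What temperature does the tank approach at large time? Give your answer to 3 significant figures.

Heat balance on the well-mixed liquid: M c_p dT/dt = ṁ c_p (T_in − T) + 151.
At steady state dT/dt = 0 ⇒ T_ss = T_in + Q̇/(ṁ c_p) = 26.9 + 151/(4.48·3.11) = 37.738 °C.

37.7 °C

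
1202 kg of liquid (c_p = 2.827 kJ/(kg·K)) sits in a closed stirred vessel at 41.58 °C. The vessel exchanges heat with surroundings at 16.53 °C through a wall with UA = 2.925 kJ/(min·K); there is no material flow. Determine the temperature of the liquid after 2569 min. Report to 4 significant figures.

First-law balance (no shaft work): M c_p dT/dt = −UA(T − T_amb).
dT/dt = (T_ss − T)/τ with T_ss = T_amb = 16.5300 °C, τ = M c_p/UA = 1202·2.827/2.925 = 1161.73 min.
This is linear first-order; T(t) = T_ss + (T₀ − T_ss) e^(−t/τ).
T(2569) = 16.5300 + (25.0500)·0.109551 = 19.2743 °C.

19.27 °C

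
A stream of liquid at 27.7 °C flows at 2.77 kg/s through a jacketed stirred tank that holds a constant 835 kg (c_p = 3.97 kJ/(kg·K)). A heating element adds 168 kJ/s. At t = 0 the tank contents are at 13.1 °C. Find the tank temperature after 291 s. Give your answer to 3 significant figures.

31.6 °C

M c_p dT/dt = ṁ c_p (T_in − T) + Q̇.
τ = M/ṁ = 301.44 s; T_ss = T_in + Q̇/(ṁ c_p) = 27.7 + 168/(2.77·3.97) = 42.977 °C.
This is linear first-order; T(t) = T_ss + (T₀ − T_ss) e^(−t/τ).
T(291) = 42.977 + (-29.877)·e^(−291/301.44) = 42.977 + (-29.877)·0.38085 = 31.598 °C.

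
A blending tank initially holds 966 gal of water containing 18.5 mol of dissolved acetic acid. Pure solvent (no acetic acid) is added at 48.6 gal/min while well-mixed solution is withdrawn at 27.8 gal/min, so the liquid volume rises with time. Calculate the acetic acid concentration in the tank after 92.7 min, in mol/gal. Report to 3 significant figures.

Total volume: dV/dt = Q_in − Q_out = 20.800 gal/min, so V(t) = 966 + 20.800 t and V(92.7) = 2894.2 gal.
Species balance (pure solvent in): dm/dt = −Q_out · m/V(t).
Separate: dm/m = −Q_out dt/V(t) ⇒ ln(m/m₀) = −(Q_out/(Q_in−Q_out)) ln(V/V₀).
m = m₀ (V₀/V)^(Q_out/(Q_in−Q_out)) = 18.5 × (966/2894.2)^(1.3365) = 4.2683 mol.
C = m/V = 4.2683/2894.2 = 0.0014748 mol/gal.

0.00147 mol/gal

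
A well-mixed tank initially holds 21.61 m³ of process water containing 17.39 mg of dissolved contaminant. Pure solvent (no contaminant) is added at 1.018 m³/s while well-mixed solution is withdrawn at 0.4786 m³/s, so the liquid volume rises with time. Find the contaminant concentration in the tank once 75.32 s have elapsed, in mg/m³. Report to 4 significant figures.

0.1093 mg/m³

Total volume: dV/dt = Q_in − Q_out = 0.539400 m³/s, so V(t) = 21.61 + 0.539400 t and V(75.32) = 62.2376 m³.
Solute balance: dm/dt = 0 − Q_out C = −Q_out m/V(t).
dm/m = −Q_out dt/(V₀ + 0.539400 t); integrating gives ln(m/m₀) = −(Q_out/(Q_in−Q_out)) ln(V/V₀).
m = m₀ (V₀/V)^(Q_out/(Q_in−Q_out)) = 17.39 × (21.61/62.2376)^(0.887282) = 6.80274 mg.
C = m/V = 6.80274/62.2376 = 0.109303 mg/m³.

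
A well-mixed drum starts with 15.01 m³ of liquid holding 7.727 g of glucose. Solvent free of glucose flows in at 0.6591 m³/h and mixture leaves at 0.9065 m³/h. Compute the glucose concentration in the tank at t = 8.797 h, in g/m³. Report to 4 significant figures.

Total volume: dV/dt = Q_in − Q_out = -0.247400 m³/h, so V(t) = 15.01 − 0.247400 t and V(8.797) = 12.8336 m³.
No glucose enters, so dm/dt = −Q_out · (m/V).
Separate: dm/m = −Q_out dt/V(t) ⇒ ln(m/m₀) = −(Q_out/(Q_in−Q_out)) ln(V/V₀).
m = m₀ (V₀/V)^(Q_out/(Q_in−Q_out)) = 7.727 × (15.01/12.8336)^(-3.66411) = 4.35248 g.
C = m/V = 4.35248/12.8336 = 0.339146 g/m³.

0.3391 g/m³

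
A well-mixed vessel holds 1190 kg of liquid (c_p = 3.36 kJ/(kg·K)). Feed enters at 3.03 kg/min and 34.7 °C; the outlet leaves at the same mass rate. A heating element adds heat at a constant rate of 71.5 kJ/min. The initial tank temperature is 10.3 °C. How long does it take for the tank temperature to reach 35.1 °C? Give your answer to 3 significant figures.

Heat balance on the well-mixed liquid: M c_p dT/dt = ṁ c_p (T_in − T) + 71.5.
τ = M/ṁ = 392.74 min; T_ss = T_in + Q̇/(ṁ c_p) = 41.723 °C.
T(t) = T_ss + (T₀ − T_ss) e^(−t/τ). Set T = 35.1:
e^(−t/τ) = (35.1 − 41.723)/(10.3 − 41.723) = 0.21077
t = −392.74 · ln(0.21077) = 611.49 min.

611 min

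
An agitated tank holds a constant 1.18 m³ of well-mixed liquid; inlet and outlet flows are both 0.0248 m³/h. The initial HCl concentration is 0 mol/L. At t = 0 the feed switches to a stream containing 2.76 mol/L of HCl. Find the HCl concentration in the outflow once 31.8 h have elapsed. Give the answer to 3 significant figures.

Transient balance on the dissolved component: V dC/dt = Q(C_in − C).
Rewrite as dC/dt + C/τ = C_in/τ, τ = V/Q = 47.581 h.
Solution: C(t) = C_in + (C₀ − C_in) e^(−t/τ).
C(31.8) = 2.76 + (0 − 2.76)·e^(−31.8/47.581) = 2.76 + (-2.7600)·0.51256 = 1.3453 mol/L.

1.35 mol/L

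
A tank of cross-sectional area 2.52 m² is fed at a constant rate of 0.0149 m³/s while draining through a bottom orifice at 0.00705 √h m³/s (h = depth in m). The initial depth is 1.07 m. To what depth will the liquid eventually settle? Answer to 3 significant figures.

4.47 m

Volume balance on the tank: A dh/dt = Q_in − 0.00705 √h. At steady state dh/dt = 0:
Q_in = 0.00705 √h_ss ⇒ √h_ss = 0.0149/0.00705 = 2.1135.
h_ss = 2.1135² = 4.4668 m. (Since h₀ = 1.07 m < h_ss, the level will rise toward this value.)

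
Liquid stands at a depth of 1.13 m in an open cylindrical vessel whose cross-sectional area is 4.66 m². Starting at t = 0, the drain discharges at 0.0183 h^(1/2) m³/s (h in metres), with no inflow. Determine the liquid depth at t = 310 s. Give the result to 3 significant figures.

With no inflow, A dh/dt = −0.0183 √h.
This is separable: 2 d(√h)/dt = −0.0183/A, so √h = √h₀ − (0.0183/(2A)) t.
√h = √1.13 − 0.0183·310/(2·4.66) = 1.0630 − 0.60869 = 0.45432.
h = 0.45432² = 0.20641 m.

0.206 m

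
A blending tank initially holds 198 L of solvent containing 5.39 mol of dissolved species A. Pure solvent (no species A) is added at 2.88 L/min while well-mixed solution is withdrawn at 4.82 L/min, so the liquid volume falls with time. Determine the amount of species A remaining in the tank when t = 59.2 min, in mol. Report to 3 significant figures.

Total volume: dV/dt = Q_in − Q_out = -1.9400 L/min, so V(t) = 198 − 1.9400 t and V(59.2) = 83.152 L.
Solute balance: dm/dt = 0 − Q_out C = −Q_out m/V(t).
dm/m = −Q_out dt/(V₀ − 1.9400 t); integrating gives ln(m/m₀) = −(Q_out/(Q_in−Q_out)) ln(V/V₀).
m = m₀ (V₀/V)^(Q_out/(Q_in−Q_out)) = 5.39 × (198/83.152)^(-2.4845) = 0.62436 mol.

0.624 mol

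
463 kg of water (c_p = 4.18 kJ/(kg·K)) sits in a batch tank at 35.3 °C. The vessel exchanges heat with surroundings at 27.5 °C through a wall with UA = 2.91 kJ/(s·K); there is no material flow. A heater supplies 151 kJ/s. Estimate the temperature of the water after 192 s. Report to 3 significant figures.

M c_p dT/dt = −UA(T − T_amb) + Q̇.
dT/dt = (T_ss − T)/τ with T_ss = T_amb + Q̇/UA = 27.5 + 151/2.91 = 79.390 °C, τ = M c_p/UA = 463·4.18/2.91 = 665.07 s.
This is linear first-order; T(t) = T_ss + (T₀ − T_ss) e^(−t/τ).
T(192) = 79.390 + (-44.090)·0.74924 = 46.356 °C.

46.4 °C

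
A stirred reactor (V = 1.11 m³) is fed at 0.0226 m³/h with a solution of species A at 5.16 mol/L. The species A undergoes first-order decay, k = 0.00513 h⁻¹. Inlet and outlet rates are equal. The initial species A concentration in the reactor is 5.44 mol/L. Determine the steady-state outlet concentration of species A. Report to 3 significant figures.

4.12 mol/L

V dC/dt = Q(C_in − C) − k V C.
Steady state (dC/dt = 0): C_ss = Q C_in/(Q + kV) = C_in/(1 + kV/Q).
C_ss = 0.0226·5.16/(0.0226 + 0.00513·1.11) = 0.11662/0.028294 = 4.1215 mol/L.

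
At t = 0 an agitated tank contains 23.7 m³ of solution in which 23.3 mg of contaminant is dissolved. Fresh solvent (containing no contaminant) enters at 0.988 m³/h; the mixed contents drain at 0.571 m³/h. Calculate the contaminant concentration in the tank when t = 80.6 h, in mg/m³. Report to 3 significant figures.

Total volume: dV/dt = Q_in − Q_out = 0.41700 m³/h, so V(t) = 23.7 + 0.41700 t and V(80.6) = 57.310 m³.
Species balance (pure solvent in): dm/dt = −Q_out · m/V(t).
dm/m = −Q_out dt/(V₀ + 0.41700 t); integrating gives ln(m/m₀) = −(Q_out/(Q_in−Q_out)) ln(V/V₀).
m = m₀ (V₀/V)^(Q_out/(Q_in−Q_out)) = 23.3 × (23.7/57.310)^(1.3693) = 6.9542 mg.
C = m/V = 6.9542/57.310 = 0.12134 mg/m³.

0.121 mg/m³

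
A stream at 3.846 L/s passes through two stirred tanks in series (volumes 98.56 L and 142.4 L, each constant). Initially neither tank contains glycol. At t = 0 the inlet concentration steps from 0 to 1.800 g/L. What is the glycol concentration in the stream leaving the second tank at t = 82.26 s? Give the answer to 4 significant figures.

Time constants: τᵢ = Vᵢ/Q for each well-mixed tank.
τ₁ = 98.56/3.846 = 25.6266 s; τ₂ = 142.4/3.846 = 37.0255 s.
Tank 1: C₁ = C_in(1 − e^(−t/τ₁)). Tank 2 (τ₁ ≠ τ₂): C₂ = C_in[1 − (τ₁ e^(−t/τ₁) − τ₂ e^(−t/τ₂))/(τ₁ − τ₂)].
At t = 82.26: e^(−t/τ₁) = 0.0403589, e^(−t/τ₂) = 0.108423.
C₂ = 1.800·[1 − (25.6266·0.0403589 − 37.0255·0.108423)/(-11.3989)] = 1.800·0.738556 = 1.32940 g/L.

1.329 g/L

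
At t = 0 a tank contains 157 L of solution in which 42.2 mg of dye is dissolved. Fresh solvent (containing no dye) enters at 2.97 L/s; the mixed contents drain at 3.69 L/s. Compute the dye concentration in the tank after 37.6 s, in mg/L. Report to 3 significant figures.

Let m(t) be the amount of dye. Volume: V(t) = V₀ + (Q_in − Q_out) t = 157 − 0.72000 t; V(37.6) = 129.93 L.
Solute balance: dm/dt = 0 − Q_out C = −Q_out m/V(t).
Separate: dm/m = −Q_out dt/V(t) ⇒ ln(m/m₀) = −(Q_out/(Q_in−Q_out)) ln(V/V₀).
m = m₀ (V₀/V)^(Q_out/(Q_in−Q_out)) = 42.2 × (157/129.93)^(-5.1250) = 15.998 mg.
C = m/V = 15.998/129.93 = 0.12313 mg/L.

0.123 mg/L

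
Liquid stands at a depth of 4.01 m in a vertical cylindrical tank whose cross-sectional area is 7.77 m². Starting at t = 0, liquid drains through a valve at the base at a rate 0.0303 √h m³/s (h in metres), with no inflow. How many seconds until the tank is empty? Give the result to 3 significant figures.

A dh/dt = −Q_out = −0.0303 √h.
This is separable: 2 d(√h)/dt = −0.0303/A, so √h = √h₀ − (0.0303/(2A)) t.
Set h = 0: 2√h₀ = (0.0303/A) t_empty ⇒ t_empty = 2A√h₀/0.0303.
t_empty = 2·7.77·√4.01/0.0303 = 15.540·2.0025/0.0303 = 1027.0 s.

1030 s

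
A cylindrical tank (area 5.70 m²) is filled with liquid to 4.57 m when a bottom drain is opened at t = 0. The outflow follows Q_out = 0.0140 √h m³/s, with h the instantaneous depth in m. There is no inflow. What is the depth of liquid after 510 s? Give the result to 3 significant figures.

Mass balance (ρ constant): A dh/dt = −0.0140 √h.
This is separable: 2 d(√h)/dt = −0.0140/A, so √h = √h₀ − (0.0140/(2A)) t.
√h = √4.57 − 0.0140·510/(2·5.70) = 2.1378 − 0.62632 = 1.5114.
h = 1.5114² = 2.2845 m.

2.28 m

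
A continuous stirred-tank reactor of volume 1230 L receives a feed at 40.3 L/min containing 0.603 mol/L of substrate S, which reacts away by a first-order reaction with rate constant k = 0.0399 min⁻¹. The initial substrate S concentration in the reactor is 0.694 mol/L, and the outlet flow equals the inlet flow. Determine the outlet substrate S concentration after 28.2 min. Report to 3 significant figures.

V dC/dt = Q(C_in − C) − k V C.
This is linear with rate a = Q/V + k = 0.072664 min⁻¹.
C_ss = Q C_in/(Q + kV) = 0.27189 mol/L; C(t) = C_ss + (C₀ − C_ss) e^(−a t).
C(28.2) = 0.27189 + (0.42211)·e^(−0.072664·28.2) = 0.27189 + (0.42211)·0.12885 = 0.32628 mol/L.

0.326 mol/L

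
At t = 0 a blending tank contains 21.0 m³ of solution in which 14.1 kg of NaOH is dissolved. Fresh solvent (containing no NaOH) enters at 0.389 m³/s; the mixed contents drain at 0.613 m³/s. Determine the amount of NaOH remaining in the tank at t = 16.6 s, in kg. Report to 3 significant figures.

Let m(t) be the amount of NaOH. Volume: V(t) = V₀ + (Q_in − Q_out) t = 21.0 − 0.22400 t; V(16.6) = 17.282 m³.
No NaOH enters, so dm/dt = −Q_out · (m/V).
dm/m = −Q_out dt/(V₀ − 0.22400 t); integrating gives ln(m/m₀) = −(Q_out/(Q_in−Q_out)) ln(V/V₀).
m = m₀ (V₀/V)^(Q_out/(Q_in−Q_out)) = 14.1 × (21.0/17.282)^(-2.7366) = 8.2719 kg.

8.27 kg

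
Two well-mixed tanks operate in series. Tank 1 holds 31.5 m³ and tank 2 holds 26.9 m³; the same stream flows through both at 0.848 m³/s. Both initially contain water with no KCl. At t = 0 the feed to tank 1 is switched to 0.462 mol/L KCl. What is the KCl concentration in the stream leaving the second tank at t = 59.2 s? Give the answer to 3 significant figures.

Species balance on tank i: dCᵢ/dt = (Cᵢ₋₁ − Cᵢ)/τᵢ with τᵢ = Vᵢ/Q.
τ₁ = 31.5/0.848 = 37.146 s; τ₂ = 26.9/0.848 = 31.722 s.
Tank 1: C₁ = C_in(1 − e^(−t/τ₁)). Tank 2 (τ₁ ≠ τ₂): C₂ = C_in[1 − (τ₁ e^(−t/τ₁) − τ₂ e^(−t/τ₂))/(τ₁ − τ₂)].
At t = 59.2: e^(−t/τ₁) = 0.20317, e^(−t/τ₂) = 0.15471.
C₂ = 0.462·[1 − (37.146·0.20317 − 31.722·0.15471)/(5.4245)] = 0.462·0.51340 = 0.23719 mol/L.

0.237 mol/L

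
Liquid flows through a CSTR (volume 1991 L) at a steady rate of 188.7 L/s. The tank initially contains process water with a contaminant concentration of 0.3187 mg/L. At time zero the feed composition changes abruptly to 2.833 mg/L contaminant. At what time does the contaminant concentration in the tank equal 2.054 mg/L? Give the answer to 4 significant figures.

Transient balance on the dissolved component: V dC/dt = Q(C_in − C), so τ = V/Q = 10.5511 s.
C(t) = C_in + (C₀ − C_in) e^(−t/τ). Set C = 2.054 and solve for t:
e^(−t/τ) = (C − C_in)/(C₀ − C_in) = (2.054 − 2.833)/(0.3187 − 2.833) = 0.309828
t = −τ ln(…) = 10.5511 × 1.17174 = 12.3632 s.

12.36 s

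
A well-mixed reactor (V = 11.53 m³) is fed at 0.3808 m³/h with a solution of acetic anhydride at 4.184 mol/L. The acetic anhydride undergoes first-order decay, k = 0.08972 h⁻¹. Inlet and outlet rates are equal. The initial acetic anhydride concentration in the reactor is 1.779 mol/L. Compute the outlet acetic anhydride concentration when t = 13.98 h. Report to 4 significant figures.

1.243 mol/L

V dC/dt = Q(C_in − C) − k V C.
dC/dt = (Q/V) C_in − (Q/V + k) C; effective rate a = Q/V + k = 0.0330269 + 0.08972 = 0.122747 h⁻¹.
C_ss = Q C_in/(Q + kV) = 1.12577 mol/L; C(t) = C_ss + (C₀ − C_ss) e^(−a t).
C(13.98) = 1.12577 + (0.653232)·e^(−0.122747·13.98) = 1.12577 + (0.653232)·0.179784 = 1.24321 mol/L.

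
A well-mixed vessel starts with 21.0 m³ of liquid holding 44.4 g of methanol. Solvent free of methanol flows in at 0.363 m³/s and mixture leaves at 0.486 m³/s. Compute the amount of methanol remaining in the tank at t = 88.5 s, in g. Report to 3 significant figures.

Let m(t) be the amount of methanol. Volume: V(t) = V₀ + (Q_in − Q_out) t = 21.0 − 0.12300 t; V(88.5) = 10.114 m³.
No methanol enters, so dm/dt = −Q_out · (m/V).
dm/m = −Q_out dt/(V₀ − 0.12300 t); integrating gives ln(m/m₀) = −(Q_out/(Q_in−Q_out)) ln(V/V₀).
m = m₀ (V₀/V)^(Q_out/(Q_in−Q_out)) = 44.4 × (21.0/10.114)^(-3.9512) = 2.4761 g.

2.48 g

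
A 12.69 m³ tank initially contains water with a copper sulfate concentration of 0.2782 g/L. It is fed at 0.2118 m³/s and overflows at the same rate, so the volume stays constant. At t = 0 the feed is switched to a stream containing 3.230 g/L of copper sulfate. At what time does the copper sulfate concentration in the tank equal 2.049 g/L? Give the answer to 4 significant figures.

Species balance on the tank: V dC/dt = Q(C_in − C), so τ = V/Q = 59.9150 s.
C(t) = C_in + (C₀ − C_in) e^(−t/τ). Set C = 2.049 and solve for t:
e^(−t/τ) = (C − C_in)/(C₀ − C_in) = (2.049 − 3.230)/(0.2782 − 3.230) = 0.400095
t = −τ ln(…) = 59.9150 × 0.916054 = 54.8854 s.

54.89 s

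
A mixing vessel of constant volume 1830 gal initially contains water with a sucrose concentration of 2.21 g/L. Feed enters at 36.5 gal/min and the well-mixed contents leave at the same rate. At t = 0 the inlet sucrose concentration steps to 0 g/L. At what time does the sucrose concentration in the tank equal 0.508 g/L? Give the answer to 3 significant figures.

73.7 min

Species balance: V dC/dt = Q(C_in − C) ⇒ τ = V/Q = 50.137 min.
C(t) = C_in + (C₀ − C_in) e^(−t/τ). Set C = 0.508 and solve for t:
e^(−t/τ) = (C − C_in)/(C₀ − C_in) = (0.508 − 0)/(2.21 − 0) = 0.22986
t = −τ ln(…) = 50.137 × 1.4703 = 73.715 min.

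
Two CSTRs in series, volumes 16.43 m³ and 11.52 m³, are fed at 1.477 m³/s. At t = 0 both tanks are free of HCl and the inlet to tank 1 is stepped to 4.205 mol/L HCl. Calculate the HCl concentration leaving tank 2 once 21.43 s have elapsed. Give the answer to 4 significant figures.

2.788 mol/L

Each tank obeys Vᵢ dCᵢ/dt = Q(Cᵢ₋₁ − Cᵢ), so τᵢ = Vᵢ/Q.
τ₁ = 16.43/1.477 = 11.1239 s; τ₂ = 11.52/1.477 = 7.79959 s.
Solving the cascade with C₁(0)=C₂(0)=0 gives C₂(t) = C_in[1 − (τ₁ e^(−t/τ₁) − τ₂ e^(−t/τ₂))/(τ₁ − τ₂)].
At t = 21.43: e^(−t/τ₁) = 0.145660, e^(−t/τ₂) = 0.0640828.
C₂ = 4.205·[1 − (11.1239·0.145660 − 7.79959·0.0640828)/(3.32431)] = 4.205·0.662942 = 2.78767 mol/L.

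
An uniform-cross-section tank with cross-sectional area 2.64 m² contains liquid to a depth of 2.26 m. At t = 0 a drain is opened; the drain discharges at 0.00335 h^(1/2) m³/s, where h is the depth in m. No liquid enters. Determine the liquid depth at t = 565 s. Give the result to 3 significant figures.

A dh/dt = −Q_out = −0.00335 √h.
∫ h^(−1/2) dh = −(0.00335/A) ∫ dt, giving 2√h = 2√h₀ − (0.00335/A) t.
√h = √2.26 − 0.00335·565/(2·2.64) = 1.5033 − 0.35848 = 1.1449.
h = 1.1449² = 1.3107 m.

1.31 m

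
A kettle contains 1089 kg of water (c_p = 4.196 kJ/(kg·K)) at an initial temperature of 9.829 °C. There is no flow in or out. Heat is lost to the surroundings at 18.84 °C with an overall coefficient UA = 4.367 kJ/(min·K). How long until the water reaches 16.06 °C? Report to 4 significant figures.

Lumped-capacitance energy balance: M c_p dT/dt = UA(T_amb − T).
τ = M c_p/UA = 1046.36 min; T_ss = T_amb = 18.8400 °C.
T(t) = T_ss + (T₀ − T_ss)e^(−t/τ); set T = 16.06:
t = −τ ln[(T − T_ss)/(T₀ − T_ss)] = −1046.36 · ln(0.308512) = 1230.51 min.

1231 min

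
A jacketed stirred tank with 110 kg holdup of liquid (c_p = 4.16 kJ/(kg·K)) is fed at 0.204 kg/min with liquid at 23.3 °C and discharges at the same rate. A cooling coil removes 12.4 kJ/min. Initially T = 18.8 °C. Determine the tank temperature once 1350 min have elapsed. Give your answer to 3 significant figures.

M c_p dT/dt = ṁ c_p (T_in − T) − Q̇.
τ = M/ṁ = 539.22 min; T_ss = T_in − Q̇/(ṁ c_p) = 23.3 − 12.4/(0.204·4.16) = 8.6884 °C.
Integrating: T(t) = T_ss + (T₀ − T_ss) e^(−t/τ).
T(1350) = 8.6884 + (10.112)·e^(−1350/539.22) = 8.6884 + (10.112)·0.081787 = 9.5154 °C.

9.52 °C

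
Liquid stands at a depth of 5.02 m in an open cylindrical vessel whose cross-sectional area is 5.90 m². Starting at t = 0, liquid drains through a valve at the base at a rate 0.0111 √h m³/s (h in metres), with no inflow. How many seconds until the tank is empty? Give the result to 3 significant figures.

With no inflow, A dh/dt = −0.0111 √h.
∫ h^(−1/2) dh = −(0.0111/A) ∫ dt, giving 2√h = 2√h₀ − (0.0111/A) t.
Tank is empty when √h = 0: t_empty = 2A√h₀/0.0111.
t_empty = 2·5.90·√5.02/0.0111 = 11.800·2.2405/0.0111 = 2381.8 s.

2380 s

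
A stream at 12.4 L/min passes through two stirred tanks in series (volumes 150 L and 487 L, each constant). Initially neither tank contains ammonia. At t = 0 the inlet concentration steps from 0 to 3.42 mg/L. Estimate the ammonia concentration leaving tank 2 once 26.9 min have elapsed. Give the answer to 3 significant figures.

Each tank obeys Vᵢ dCᵢ/dt = Q(Cᵢ₋₁ − Cᵢ), so τᵢ = Vᵢ/Q.
τ₁ = 150/12.4 = 12.097 min; τ₂ = 487/12.4 = 39.274 min.
Solving the cascade with C₁(0)=C₂(0)=0 gives C₂(t) = C_in[1 − (τ₁ e^(−t/τ₁) − τ₂ e^(−t/τ₂))/(τ₁ − τ₂)].
At t = 26.9: e^(−t/τ₁) = 0.10820, e^(−t/τ₂) = 0.50413.
C₂ = 3.42·[1 − (12.097·0.10820 − 39.274·0.50413)/(-27.177)] = 3.42·0.31965 = 1.0932 mg/L.

1.09 mg/L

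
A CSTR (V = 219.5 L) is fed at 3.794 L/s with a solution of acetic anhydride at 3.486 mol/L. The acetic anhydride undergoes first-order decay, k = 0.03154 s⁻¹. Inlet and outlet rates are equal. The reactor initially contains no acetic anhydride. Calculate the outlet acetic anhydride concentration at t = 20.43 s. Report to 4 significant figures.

Accumulation = in − out − consumed: V dC/dt = Q C_in − Q C − k V C.
dC/dt = (Q/V) C_in − (Q/V + k) C; effective rate a = Q/V + k = 0.0172847 + 0.03154 = 0.0488247 s⁻¹.
C_ss = Q C_in/(Q + kV) = 1.23410 mol/L; C(t) = C_ss + (C₀ − C_ss) e^(−a t).
C(20.43) = 1.23410 + (-1.23410)·e^(−0.0488247·20.43) = 1.23410 + (-1.23410)·0.368804 = 0.778959 mol/L.

0.7790 mol/L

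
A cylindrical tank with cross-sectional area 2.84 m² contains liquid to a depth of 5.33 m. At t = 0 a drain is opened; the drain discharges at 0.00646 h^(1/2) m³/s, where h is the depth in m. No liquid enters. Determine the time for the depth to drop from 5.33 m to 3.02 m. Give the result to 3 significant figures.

502 s

With no inflow, A dh/dt = −0.00646 √h.
This is separable: 2 d(√h)/dt = −0.00646/A, so √h = √h₀ − (0.00646/(2A)) t.
t = 2A(√h₀ − √h)/0.00646 = 2·2.84·(√5.33 − √3.02)/0.00646
  = 5.6800 × (2.3087 − 1.7378) / 0.00646 = 501.94 s.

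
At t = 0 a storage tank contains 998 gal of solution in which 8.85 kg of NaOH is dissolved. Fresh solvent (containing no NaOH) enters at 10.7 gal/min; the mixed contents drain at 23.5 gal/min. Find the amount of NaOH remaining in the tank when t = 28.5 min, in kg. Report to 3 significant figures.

3.84 kg

Let m(t) be the amount of NaOH. Volume: V(t) = V₀ + (Q_in − Q_out) t = 998 − 12.800 t; V(28.5) = 633.20 gal.
No NaOH enters, so dm/dt = −Q_out · (m/V).
Separate: dm/m = −Q_out dt/V(t) ⇒ ln(m/m₀) = −(Q_out/(Q_in−Q_out)) ln(V/V₀).
m = m₀ (V₀/V)^(Q_out/(Q_in−Q_out)) = 8.85 × (998/633.20)^(-1.8359) = 3.8387 kg.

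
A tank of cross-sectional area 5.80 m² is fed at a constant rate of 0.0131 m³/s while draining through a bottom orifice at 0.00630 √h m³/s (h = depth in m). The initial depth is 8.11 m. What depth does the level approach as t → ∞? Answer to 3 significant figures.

4.32 m

Volume balance on the tank: A dh/dt = Q_in − 0.00630 √h. At steady state dh/dt = 0:
Q_in = 0.00630 √h_ss ⇒ √h_ss = 0.0131/0.00630 = 2.0794.
h_ss = 2.0794² = 4.3238 m. (Since h₀ = 8.11 m > h_ss, the level will fall toward this value.)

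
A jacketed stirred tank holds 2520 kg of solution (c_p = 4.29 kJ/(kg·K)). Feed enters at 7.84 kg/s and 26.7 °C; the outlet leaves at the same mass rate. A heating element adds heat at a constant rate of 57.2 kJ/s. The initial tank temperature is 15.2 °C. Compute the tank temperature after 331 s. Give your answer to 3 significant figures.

23.7 °C

Unsteady energy balance on the tank contents: M c_p dT/dt = ṁ c_p (T_in − T) + 57.2.
τ = M/ṁ = 321.43 s; T_ss = T_in + Q̇/(ṁ c_p) = 26.7 + 57.2/(7.84·4.29) = 28.401 °C.
Solution: T(t) = T_ss + (T₀ − T_ss) e^(−t/τ).
T(331) = 28.401 + (-13.201)·e^(−331/321.43) = 28.401 + (-13.201)·0.35709 = 23.687 °C.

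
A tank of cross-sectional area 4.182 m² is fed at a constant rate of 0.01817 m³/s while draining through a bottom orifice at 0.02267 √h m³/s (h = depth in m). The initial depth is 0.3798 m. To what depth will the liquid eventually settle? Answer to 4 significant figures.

A dh/dt = Q_in − 0.02267 √h. Steady state requires inflow = outflow:
Q_in = 0.02267 √h_ss ⇒ √h_ss = 0.01817/0.02267 = 0.801500.
h_ss = 0.801500² = 0.642402 m. (Since h₀ = 0.3798 m < h_ss, the level will rise toward this value.)

0.6424 m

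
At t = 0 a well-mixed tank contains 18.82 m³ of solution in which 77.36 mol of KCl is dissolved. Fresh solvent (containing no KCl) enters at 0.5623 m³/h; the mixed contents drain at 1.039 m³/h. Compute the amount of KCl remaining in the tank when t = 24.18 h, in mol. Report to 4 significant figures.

9.800 mol

Let m(t) be the amount of KCl. Volume: V(t) = V₀ + (Q_in − Q_out) t = 18.82 − 0.476700 t; V(24.18) = 7.29339 m³.
No KCl enters, so dm/dt = −Q_out · (m/V).
Separate: dm/m = −Q_out dt/V(t) ⇒ ln(m/m₀) = −(Q_out/(Q_in−Q_out)) ln(V/V₀).
m = m₀ (V₀/V)^(Q_out/(Q_in−Q_out)) = 77.36 × (18.82/7.29339)^(-2.17957) = 9.79964 mol.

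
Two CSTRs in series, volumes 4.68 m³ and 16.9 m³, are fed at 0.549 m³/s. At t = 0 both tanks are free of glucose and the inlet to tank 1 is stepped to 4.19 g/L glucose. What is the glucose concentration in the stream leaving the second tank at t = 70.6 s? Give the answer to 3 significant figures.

Each tank obeys Vᵢ dCᵢ/dt = Q(Cᵢ₋₁ − Cᵢ), so τᵢ = Vᵢ/Q.
τ₁ = 4.68/0.549 = 8.5246 s; τ₂ = 16.9/0.549 = 30.783 s.
Solving the cascade with C₁(0)=C₂(0)=0 gives C₂(t) = C_in[1 − (τ₁ e^(−t/τ₁) − τ₂ e^(−t/τ₂))/(τ₁ − τ₂)].
At t = 70.6: e^(−t/τ₁) = 0.00025305, e^(−t/τ₂) = 0.10092.
C₂ = 4.19·[1 − (8.5246·0.00025305 − 30.783·0.10092)/(-22.259)] = 4.19·0.86053 = 3.6056 g/L.

3.61 g/L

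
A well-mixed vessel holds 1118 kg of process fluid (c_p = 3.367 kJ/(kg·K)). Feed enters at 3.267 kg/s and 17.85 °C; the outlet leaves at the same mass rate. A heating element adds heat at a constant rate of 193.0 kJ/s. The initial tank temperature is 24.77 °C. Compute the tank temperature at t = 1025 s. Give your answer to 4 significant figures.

34.86 °C

M c_p dT/dt = ṁ c_p (T_in − T) + Q̇.
Rearrange: dT/dt = (T_ss − T)/τ with τ = M/ṁ = 342.210 s and T_ss = T_in + Q̇/(ṁ c_p) = 35.3955 °C.
Integrating: T(t) = T_ss + (T₀ − T_ss) e^(−t/τ).
T(1025) = 35.3955 + (-10.6255)·e^(−1025/342.210) = 35.3955 + (-10.6255)·0.0500248 = 34.8639 °C.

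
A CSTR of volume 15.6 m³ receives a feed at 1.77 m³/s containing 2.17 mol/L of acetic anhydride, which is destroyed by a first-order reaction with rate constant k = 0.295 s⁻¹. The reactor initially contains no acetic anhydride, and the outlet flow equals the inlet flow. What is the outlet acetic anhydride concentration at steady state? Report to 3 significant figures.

Species balance: V dC/dt = Q C_in − Q C − k V C.
Steady state (dC/dt = 0): C_ss = Q C_in/(Q + kV) = C_in/(1 + kV/Q).
C_ss = 1.77·2.17/(1.77 + 0.295·15.6) = 3.8409/6.3720 = 0.60278 mol/L.

0.603 mol/L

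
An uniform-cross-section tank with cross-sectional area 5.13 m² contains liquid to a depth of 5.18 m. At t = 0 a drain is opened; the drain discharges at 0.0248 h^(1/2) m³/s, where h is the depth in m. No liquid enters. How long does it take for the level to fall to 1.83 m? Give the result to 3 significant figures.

With no inflow, A dh/dt = −0.0248 √h.
∫ h^(−1/2) dh = −(0.0248/A) ∫ dt, giving 2√h = 2√h₀ − (0.0248/A) t.
t = 2A(√h₀ − √h)/0.0248 = 2·5.13·(√5.18 − √1.83)/0.0248
  = 10.260 × (2.2760 − 1.3528) / 0.0248 = 381.93 s.

382 s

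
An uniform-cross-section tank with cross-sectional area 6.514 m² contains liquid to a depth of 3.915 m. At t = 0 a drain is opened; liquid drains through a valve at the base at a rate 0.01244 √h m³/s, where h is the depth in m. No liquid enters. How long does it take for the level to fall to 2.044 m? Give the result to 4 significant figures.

574.9 s

With no inflow, A dh/dt = −0.01244 √h.
Separate and integrate: 2(√h − √h₀) = −(0.01244/A) t.
t = 2A(√h₀ − √h)/0.01244 = 2·6.514·(√3.915 − √2.044)/0.01244
  = 13.0280 × (1.97864 − 1.42969) / 0.01244 = 574.898 s.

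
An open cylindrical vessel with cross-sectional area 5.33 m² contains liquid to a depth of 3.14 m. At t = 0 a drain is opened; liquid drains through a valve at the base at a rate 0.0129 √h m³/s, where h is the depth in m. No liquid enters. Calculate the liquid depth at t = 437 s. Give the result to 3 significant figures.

1.55 m

With no inflow, A dh/dt = −0.0129 √h.
∫ h^(−1/2) dh = −(0.0129/A) ∫ dt, giving 2√h = 2√h₀ − (0.0129/A) t.
√h = √3.14 − 0.0129·437/(2·5.33) = 1.7720 − 0.52883 = 1.2432.
h = 1.2432² = 1.5455 m.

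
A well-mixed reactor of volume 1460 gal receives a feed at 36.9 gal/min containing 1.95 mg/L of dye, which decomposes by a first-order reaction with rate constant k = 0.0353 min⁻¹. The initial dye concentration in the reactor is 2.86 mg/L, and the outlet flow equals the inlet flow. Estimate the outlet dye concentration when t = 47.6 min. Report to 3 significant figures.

0.928 mg/L

Accumulation = in − out − consumed: V dC/dt = Q C_in − Q C − k V C.
This is linear with rate a = Q/V + k = 0.060574 min⁻¹.
C_ss = Q C_in/(Q + kV) = 0.81362 mg/L; C(t) = C_ss + (C₀ − C_ss) e^(−a t).
C(47.6) = 0.81362 + (2.0464)·e^(−0.060574·47.6) = 0.81362 + (2.0464)·0.055949 = 0.92811 mg/L.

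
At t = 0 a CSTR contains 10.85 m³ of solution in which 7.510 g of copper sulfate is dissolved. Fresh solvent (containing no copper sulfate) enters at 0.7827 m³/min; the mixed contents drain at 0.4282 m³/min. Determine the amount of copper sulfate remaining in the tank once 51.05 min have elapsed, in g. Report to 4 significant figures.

2.295 g

Total volume: dV/dt = Q_in − Q_out = 0.354500 m³/min, so V(t) = 10.85 + 0.354500 t and V(51.05) = 28.9472 m³.
No copper sulfate enters, so dm/dt = −Q_out · (m/V).
Separate: dm/m = −Q_out dt/V(t) ⇒ ln(m/m₀) = −(Q_out/(Q_in−Q_out)) ln(V/V₀).
m = m₀ (V₀/V)^(Q_out/(Q_in−Q_out)) = 7.510 × (10.85/28.9472)^(1.20790) = 2.29541 g.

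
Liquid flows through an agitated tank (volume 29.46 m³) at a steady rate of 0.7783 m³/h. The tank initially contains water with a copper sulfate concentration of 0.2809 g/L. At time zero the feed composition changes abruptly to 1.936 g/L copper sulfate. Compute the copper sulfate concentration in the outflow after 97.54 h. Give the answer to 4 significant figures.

Species balance on the tank: V dC/dt = Q(C_in − C).
Time constant τ = V/Q = 29.46/0.7783 = 37.8517 h.
Solution: C(t) = C_in + (C₀ − C_in) e^(−t/τ).
C(97.54) = 1.936 + (0.2809 − 1.936)·e^(−97.54/37.8517) = 1.936 + (-1.65510)·0.0760095 = 1.81020 g/L.

1.810 g/L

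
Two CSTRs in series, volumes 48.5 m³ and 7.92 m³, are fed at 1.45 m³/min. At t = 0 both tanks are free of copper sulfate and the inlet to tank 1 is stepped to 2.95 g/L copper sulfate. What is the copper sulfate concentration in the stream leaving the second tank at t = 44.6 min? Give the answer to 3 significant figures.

2.02 g/L

Each tank obeys Vᵢ dCᵢ/dt = Q(Cᵢ₋₁ − Cᵢ), so τᵢ = Vᵢ/Q.
τ₁ = 48.5/1.45 = 33.448 min; τ₂ = 7.92/1.45 = 5.4621 min.
Tank 1: C₁ = C_in(1 − e^(−t/τ₁)). Tank 2 (τ₁ ≠ τ₂): C₂ = C_in[1 − (τ₁ e^(−t/τ₁) − τ₂ e^(−t/τ₂))/(τ₁ − τ₂)].
At t = 44.6: e^(−t/τ₁) = 0.26358, e^(−t/τ₂) = 0.00028432.
C₂ = 2.95·[1 − (33.448·0.26358 − 5.4621·0.00028432)/(27.986)] = 2.95·0.68503 = 2.0208 g/L.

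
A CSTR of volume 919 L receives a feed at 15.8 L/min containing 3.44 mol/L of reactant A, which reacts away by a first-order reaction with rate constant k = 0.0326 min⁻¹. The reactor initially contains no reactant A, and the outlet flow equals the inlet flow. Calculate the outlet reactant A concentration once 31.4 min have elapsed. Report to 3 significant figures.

0.939 mol/L

V dC/dt = Q(C_in − C) − k V C.
dC/dt = (Q/V) C_in − (Q/V + k) C; effective rate a = Q/V + k = 0.017193 + 0.0326 = 0.049793 min⁻¹.
C_ss = Q C_in/(Q + kV) = 1.1878 mol/L; C(t) = C_ss + (C₀ − C_ss) e^(−a t).
C(31.4) = 1.1878 + (-1.1878)·e^(−0.049793·31.4) = 1.1878 + (-1.1878)·0.20940 = 0.93905 mol/L.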